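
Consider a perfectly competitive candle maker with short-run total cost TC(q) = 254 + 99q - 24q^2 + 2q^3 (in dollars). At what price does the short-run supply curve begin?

$27 per unit

Short-run supply begins at min AVC. From VC = 99q - 24q^2 + 2q^3, AVC = 99 - 24q + 2q^2.
At the minimum of AVC, MC = AVC. MC = 99 - 48q + 6q^2; setting MC = AVC gives 4q^2 - 24q = 0, so q = 6. min AVC = 27.
The firm shuts down for any P below $27.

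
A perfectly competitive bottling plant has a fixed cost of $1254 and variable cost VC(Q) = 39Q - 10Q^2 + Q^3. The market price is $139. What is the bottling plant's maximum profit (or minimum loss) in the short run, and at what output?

AVC = 39 - 10Q + Q^2 has its minimum $14 at Q = 5; price $139 clears that bar, so the firm operates.
With MC = 39 - 20Q + 3Q^2, P = MC on the upward-sloping part at Q* = 10.
TR = 139·10 = 1390. TC = 1254 + 390 = 1644. Profit = 1390 − 1644 = -$254.
That loss of $254 beats the $1254 the firm would lose by shutting down; producing recovers $1000 of fixed cost.

Profit = -$254 at Q = 10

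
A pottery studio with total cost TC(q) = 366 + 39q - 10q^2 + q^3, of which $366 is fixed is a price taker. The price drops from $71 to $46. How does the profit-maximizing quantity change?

Output falls from 8 to 7

AVC = 39 - 10q + q^2, minimized at q = 5 where min AVC = $14. MC = 39 - 20q + 3q^2.
At P = $71 ≥ min AVC, set P = MC on the rising branch: q = 8.
At P = $46 ≥ min AVC, set P = MC: q = 7. The firm stays open but cuts output.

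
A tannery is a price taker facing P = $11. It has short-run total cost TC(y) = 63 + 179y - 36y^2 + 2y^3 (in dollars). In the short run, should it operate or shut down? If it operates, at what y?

Shut down

From TC, MC = TC'(y) = 179 - 72y + 6y^2 and AVC = VC/y = 179 - 36y + 2y^2.
AVC is minimized where dAVC/dy = -36 + 4y = 0, at y = 9; min AVC = 179 - 36·9 + 2·9^2 = $17.
Since P = $11 < min AVC = $17, price fails to cover variable cost at any output.
Shutting down limits the loss to fixed cost, $63.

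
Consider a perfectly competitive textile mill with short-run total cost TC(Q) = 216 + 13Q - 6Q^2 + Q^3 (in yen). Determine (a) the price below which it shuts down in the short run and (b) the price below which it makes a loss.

Shutdown price = ¥4; break-even price = ¥49

Shutdown price = min AVC. AVC = 13 - 6Q + Q^2, with vertex at Q = 3 and minimum ¥4.
ATC = 216/Q + 13 - 6Q + Q^2. Setting dATC/dQ = −216/Q^2 − 6 + 2Q = 0 gives Q = 6 (since 2·6^3 − 6·6^2 = 216).
min ATC = 216/6 + 13 − 6·6 + 6^2 = ¥49. That is the break-even price.
For ¥4 ≤ P < ¥49 the firm produces at a loss; below ¥4 it shuts down.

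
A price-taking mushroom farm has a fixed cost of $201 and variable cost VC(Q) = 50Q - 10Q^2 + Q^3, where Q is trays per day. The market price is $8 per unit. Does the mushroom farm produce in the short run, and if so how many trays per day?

Strip out fixed cost: VC = 50Q - 10Q^2 + Q^3. Then AVC = 50 - 10Q + Q^2 and MC = 50 - 20Q + 3Q^2.
AVC hits its minimum where MC = AVC, at Q = 5, giving min AVC = 50 - 10·5 + 5^2 = $25.
P = $8 lies below min AVC = $25; no output level covers variable cost.
Shutting down limits the loss to fixed cost, $201.

Shut down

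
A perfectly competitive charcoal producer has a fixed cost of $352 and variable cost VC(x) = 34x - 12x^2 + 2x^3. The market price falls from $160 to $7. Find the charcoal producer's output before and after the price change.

Output falls from 7 to 0 (the firm shuts down)

AVC = 34 - 12x + 2x^2, minimized at x = 3 where min AVC = $16. MC = 34 - 24x + 6x^2.
At P = $160 ≥ min AVC, set P = MC on the rising branch: x = 7.
At P = $7 < min AVC = $16, price no longer covers variable cost at any output, so the firm shuts down: x = 0.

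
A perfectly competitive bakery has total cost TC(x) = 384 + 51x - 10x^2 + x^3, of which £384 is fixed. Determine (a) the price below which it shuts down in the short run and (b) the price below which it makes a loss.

Shutdown price = £26; break-even price = £83

Shutdown price = min AVC. AVC = 51 - 10x + x^2, with vertex at x = 5 and minimum £26.
ATC = 384/x + 51 - 10x + x^2. Setting dATC/dx = −384/x^2 − 10 + 2x = 0 gives x = 8 (since 2·8^3 − 10·8^2 = 384).
min ATC = 384/8 + 51 − 10·8 + 8^2 = £83. That is the break-even price.
For £26 ≤ P < £83 the firm produces at a loss; below £26 it shuts down.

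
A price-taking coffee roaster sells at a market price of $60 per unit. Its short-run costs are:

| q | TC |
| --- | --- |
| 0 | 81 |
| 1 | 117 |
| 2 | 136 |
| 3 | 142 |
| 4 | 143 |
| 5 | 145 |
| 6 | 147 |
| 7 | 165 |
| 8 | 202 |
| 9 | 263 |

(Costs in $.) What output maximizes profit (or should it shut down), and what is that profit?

q = 8; profit = $278

Compute π = P·q − TC at each output: q=0: -81; q=1: -57; q=2: -16; q=3: 38; q=4: 97; q=5: 155; q=6: 213; q=7: 255; q=8: 278; q=9: 277.
Profit is maximized at q = 8. AVC there is 121/8 = $15.12 ≤ P, so producing beats shutting down (which would give -$81).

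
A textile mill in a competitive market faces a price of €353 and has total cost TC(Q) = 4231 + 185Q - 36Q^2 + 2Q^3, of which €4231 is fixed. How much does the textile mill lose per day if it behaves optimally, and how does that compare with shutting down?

AVC = 185 - 36Q + 2Q^2; min AVC = €23 at Q = 9. Since P = €353 ≥ min AVC, the firm produces.
With MC = 185 - 72Q + 6Q^2, P = MC on the upward-sloping part at Q* = 14.
TR = 353·14 = 4942. TC = 4231 + 1022 = 5253. Profit = 4942 − 5253 = -€311.
Shutting down would mean losing the fixed cost of €4231, so operating at a loss of €311 is better by €3920.

Profit = -€311 at Q = 14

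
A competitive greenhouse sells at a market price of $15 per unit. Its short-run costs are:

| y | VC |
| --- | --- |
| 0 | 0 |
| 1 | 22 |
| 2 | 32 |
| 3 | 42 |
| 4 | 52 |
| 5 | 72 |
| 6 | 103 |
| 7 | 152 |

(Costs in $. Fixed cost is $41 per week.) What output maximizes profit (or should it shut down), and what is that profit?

y = 4; profit = -$33

Tabulate TR − TC: y=0: -41; y=1: -48; y=2: -43; y=3: -38; y=4: -33; y=5: -38; y=6: -54; y=7: -88.
Profit is maximized at y = 4. AVC there is 52/4 = $13 ≤ P, so producing beats shutting down (which would give -$41).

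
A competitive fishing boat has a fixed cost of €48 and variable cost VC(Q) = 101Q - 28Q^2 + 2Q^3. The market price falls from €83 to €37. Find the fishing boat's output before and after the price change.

Output falls from 9 to 8

MC = 101 - 56Q + 6Q^2; the shutdown threshold is min AVC = €3 (at Q = 7).
With P = €83 above the shutdown price, P = MC gives Q = 9.
At P = €37 ≥ min AVC, set P = MC: Q = 8. The firm stays open but cuts output.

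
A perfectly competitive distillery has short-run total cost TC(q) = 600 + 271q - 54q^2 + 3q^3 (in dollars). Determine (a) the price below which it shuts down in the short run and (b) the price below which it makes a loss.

Shutdown price = $28; break-even price = $91

AVC = 271 - 54q + 3q^2; minimized at q = 9, giving min AVC = $28. That is the shutdown price.
ATC = 600/q + 271 - 54q + 3q^2. Setting dATC/dq = −600/q^2 − 54 + 6q = 0 gives q = 10 (since 6·10^3 − 54·10^2 = 600).
min ATC = 600/10 + 271 − 54·10 + 3·10^2 = $91. That is the break-even price.
Between these two prices the firm operates at a loss; above $91 it earns a profit.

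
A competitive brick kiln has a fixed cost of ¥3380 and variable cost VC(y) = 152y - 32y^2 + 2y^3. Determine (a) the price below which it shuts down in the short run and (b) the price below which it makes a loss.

Shutdown price = min AVC. AVC = 152 - 32y + 2y^2, with vertex at y = 8 and minimum ¥24.
ATC = 3380/y + 152 - 32y + 2y^2. Setting dATC/dy = −3380/y^2 − 32 + 4y = 0 gives y = 13 (since 4·13^3 − 32·13^2 = 3380).
min ATC = 3380/13 + 152 − 32·13 + 2·13^2 = ¥334. That is the break-even price.
Between these two prices the firm operates at a loss; above ¥334 it earns a profit.

Shutdown price = ¥24; break-even price = ¥334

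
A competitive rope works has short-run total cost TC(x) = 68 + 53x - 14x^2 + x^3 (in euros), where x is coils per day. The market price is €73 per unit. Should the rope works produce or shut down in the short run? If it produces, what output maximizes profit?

Strip out fixed cost: VC = 53x - 14x^2 + x^3. Then AVC = 53 - 14x + x^2 and MC = 53 - 28x + 3x^2.
The AVC parabola has its vertex at x = 14/2 = 7, where AVC = 53 - 14·7 + 7^2 = €4.
Since P = €73 ≥ min AVC = €4, price covers variable cost and the firm should produce.
Solving P = MC: -20 - 28x + 3x^2 = 0 ⇒ x = -2/3 or 10. On the upward-sloping branch, x* = 10.
Check: AVC at x = 10 is €13 ≤ P, so revenue covers variable cost.
Profit = P·x − TC = 73·10 − 198 = €532.

Produce at x = 10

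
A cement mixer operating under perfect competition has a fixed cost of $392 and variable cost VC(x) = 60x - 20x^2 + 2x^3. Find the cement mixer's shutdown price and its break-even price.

Shutdown price = $10; break-even price = $74

AVC = 60 - 20x + 2x^2; minimized at x = 5, giving min AVC = $10. That is the shutdown price.
ATC = 392/x + 60 - 20x + 2x^2. Setting dATC/dx = −392/x^2 − 20 + 4x = 0 gives x = 7 (since 4·7^3 − 20·7^2 = 392).
min ATC = 392/7 + 60 − 20·7 + 2·7^2 = $74. That is the break-even price.
For $10 ≤ P < $74 the firm produces at a loss; below $10 it shuts down.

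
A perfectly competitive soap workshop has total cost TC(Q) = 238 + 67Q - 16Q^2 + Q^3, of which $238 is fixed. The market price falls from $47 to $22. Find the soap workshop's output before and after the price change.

AVC = 67 - 16Q + Q^2, minimized at Q = 8 where min AVC = $3. MC = 67 - 32Q + 3Q^2.
At P = $47 ≥ min AVC, set P = MC on the rising branch: Q = 10.
At P = $22 ≥ min AVC, set P = MC: Q = 9. The firm stays open but cuts output.

Output falls from 10 to 9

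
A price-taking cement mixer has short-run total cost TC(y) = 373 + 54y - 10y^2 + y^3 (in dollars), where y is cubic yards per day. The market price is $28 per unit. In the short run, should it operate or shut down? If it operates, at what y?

Shut down

From TC, MC = TC'(y) = 54 - 20y + 3y^2 and AVC = VC/y = 54 - 10y + y^2.
The AVC parabola has its vertex at y = 10/2 = 5, where AVC = 54 - 10·5 + 5^2 = $29.
P = $28 lies below min AVC = $29; no output level covers variable cost.
The firm minimizes its loss by shutting down and losing only its fixed cost of $373.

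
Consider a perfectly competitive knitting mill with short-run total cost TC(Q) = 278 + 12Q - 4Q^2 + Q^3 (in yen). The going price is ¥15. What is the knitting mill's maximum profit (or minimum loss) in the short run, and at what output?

AVC = 12 - 4Q + Q^2; min AVC = ¥8 at Q = 2. Since P = ¥15 ≥ min AVC, the firm produces.
MC = 12 - 8Q + 3Q^2. Setting P = MC and taking the root on the rising branch gives Q* = 3.
TR = 15·3 = 45. TC = 278 + 27 = 305. Profit = 45 − 305 = -¥260.
By producing, the firm covers all variable cost plus ¥18 of fixed cost; shutting down would lose the full ¥278.

Profit = -¥260 at Q = 3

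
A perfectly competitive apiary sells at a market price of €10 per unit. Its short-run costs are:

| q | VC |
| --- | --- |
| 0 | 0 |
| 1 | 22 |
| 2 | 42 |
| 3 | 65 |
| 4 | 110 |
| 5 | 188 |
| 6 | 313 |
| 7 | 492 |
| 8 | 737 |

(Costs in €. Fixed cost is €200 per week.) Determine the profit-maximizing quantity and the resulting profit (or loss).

Profit at each row (π = 10q − TC): q=0: -200; q=1: -212; q=2: -222; q=3: -235; q=4: -270; q=5: -338; q=6: -453; q=7: -622; q=8: -857.
Profit is highest at q = 0. Equivalently, the lowest AVC in the table is 42/2 ≈ €21 at q = 2, and P = €10 falls below it — price never covers variable cost, so the firm shuts down and loses only its fixed cost.

q = 0 (shut down); profit = -€200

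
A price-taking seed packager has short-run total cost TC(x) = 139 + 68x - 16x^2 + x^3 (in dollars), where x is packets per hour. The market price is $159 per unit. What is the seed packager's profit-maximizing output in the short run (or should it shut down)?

From TC, MC = TC'(x) = 68 - 32x + 3x^2 and AVC = VC/x = 68 - 16x + x^2.
The AVC parabola has its vertex at x = 16/2 = 8, where AVC = 68 - 16·8 + 8^2 = $4.
Because $159 ≥ $4, revenue can cover variable cost; the firm operates.
P = MC gives -91 - 32x + 3x^2 = 0, with roots -7/3 and 13. Take the larger (rising MC): x* = 13.
Check: AVC at x = 13 is $29 ≤ P, so revenue covers variable cost.
Profit = P·x − TC = 159·13 − 516 = $1551.

Produce at x = 13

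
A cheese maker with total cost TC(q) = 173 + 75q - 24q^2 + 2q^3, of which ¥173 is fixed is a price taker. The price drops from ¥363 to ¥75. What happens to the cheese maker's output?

Output falls from 12 to 8

AVC = 75 - 24q + 2q^2, minimized at q = 6 where min AVC = ¥3. MC = 75 - 48q + 6q^2.
At P = ¥363 ≥ min AVC, set P = MC on the rising branch: q = 12.
At P = ¥75 ≥ min AVC, set P = MC: q = 8. The firm stays open but cuts output.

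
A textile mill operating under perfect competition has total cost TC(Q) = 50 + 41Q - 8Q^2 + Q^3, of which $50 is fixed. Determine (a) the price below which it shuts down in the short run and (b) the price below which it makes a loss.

AVC = 41 - 8Q + Q^2; minimized at Q = 4, giving min AVC = $25. That is the shutdown price.
ATC = 50/Q + 41 - 8Q + Q^2. Setting dATC/dQ = −50/Q^2 − 8 + 2Q = 0 gives Q = 5 (since 2·5^3 − 8·5^2 = 50).
min ATC = 50/5 + 41 − 8·5 + 5^2 = $36. That is the break-even price.
Between these two prices the firm operates at a loss; above $36 it earns a profit.

Shutdown price = $25; break-even price = $36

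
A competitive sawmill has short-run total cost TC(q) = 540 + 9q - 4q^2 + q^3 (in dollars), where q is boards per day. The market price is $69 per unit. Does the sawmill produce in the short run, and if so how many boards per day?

Strip out fixed cost: VC = 9q - 4q^2 + q^3. Then AVC = 9 - 4q + q^2 and MC = 9 - 8q + 3q^2.
AVC hits its minimum where MC = AVC, at q = 2, giving min AVC = 9 - 4·2 + 2^2 = $5.
Since P = $69 ≥ min AVC = $5, price covers variable cost and the firm should produce.
P = MC gives -60 - 8q + 3q^2 = 0, with roots -10/3 and 6. Take the larger (rising MC): q* = 6.
Check: AVC at q = 6 is $21 ≤ P, so revenue covers variable cost.
Profit = P·q − TC = 69·6 − 666 = -$252, a loss, but smaller than the $540 fixed cost the firm would lose by shutting down.

Produce at q = 6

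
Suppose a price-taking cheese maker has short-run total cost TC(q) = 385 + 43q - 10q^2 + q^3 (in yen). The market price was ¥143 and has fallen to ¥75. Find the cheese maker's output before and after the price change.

Output falls from 10 to 8

MC = 43 - 20q + 3q^2; the shutdown threshold is min AVC = ¥18 (at q = 5).
With P = ¥143 above the shutdown price, P = MC gives q = 10.
At P = ¥75 ≥ min AVC, set P = MC: q = 8. The firm stays open but cuts output.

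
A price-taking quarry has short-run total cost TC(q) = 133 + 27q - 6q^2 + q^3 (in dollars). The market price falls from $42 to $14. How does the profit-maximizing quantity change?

AVC = 27 - 6q + q^2, minimized at q = 3 where min AVC = $18. MC = 27 - 12q + 3q^2.
With P = $42 above the shutdown price, P = MC gives q = 5.
At P = $14 < min AVC = $18, price no longer covers variable cost at any output, so the firm shuts down: q = 0.

Output falls from 5 to 0 (the firm shuts down)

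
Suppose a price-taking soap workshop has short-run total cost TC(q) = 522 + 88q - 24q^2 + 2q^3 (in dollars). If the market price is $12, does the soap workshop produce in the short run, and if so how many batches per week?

Shut down

Strip out fixed cost: VC = 88q - 24q^2 + 2q^3. Then AVC = 88 - 24q + 2q^2 and MC = 88 - 48q + 6q^2.
The AVC parabola has its vertex at q = 24/4 = 6, where AVC = 88 - 24·6 + 2·6^2 = $16.
Since P = $12 < min AVC = $16, price fails to cover variable cost at any output.
Shutting down limits the loss to fixed cost, $522.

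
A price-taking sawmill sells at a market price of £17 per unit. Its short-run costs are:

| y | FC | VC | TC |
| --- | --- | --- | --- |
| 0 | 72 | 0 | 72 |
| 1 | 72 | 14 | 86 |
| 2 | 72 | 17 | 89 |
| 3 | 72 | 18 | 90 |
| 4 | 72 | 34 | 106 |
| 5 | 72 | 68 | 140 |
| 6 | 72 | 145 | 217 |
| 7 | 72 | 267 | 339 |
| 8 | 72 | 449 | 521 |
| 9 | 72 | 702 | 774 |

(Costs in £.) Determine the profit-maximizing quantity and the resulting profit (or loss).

y = 4; profit = -£38

Profit at each row (π = 17y − TC): y=0: -72; y=1: -69; y=2: -55; y=3: -39; y=4: -38; y=5: -55; y=6: -115; y=7: -220; y=8: -385; y=9: -621.
Profit is maximized at y = 4. AVC there is 34/4 = £8.50 ≤ P, so producing beats shutting down (which would give -£72).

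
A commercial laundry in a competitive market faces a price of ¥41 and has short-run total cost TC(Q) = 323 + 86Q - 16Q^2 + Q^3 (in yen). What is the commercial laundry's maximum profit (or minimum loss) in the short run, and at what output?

AVC = 86 - 16Q + Q^2 has its minimum ¥22 at Q = 8; price ¥41 clears that bar, so the firm operates.
MC = 86 - 32Q + 3Q^2. Setting P = MC and taking the root on the rising branch gives Q* = 9.
TR = 41·9 = 369. TC = 323 + 207 = 530. Profit = 369 − 530 = -¥161.
By producing, the firm covers all variable cost plus ¥162 of fixed cost; shutting down would lose the full ¥323.

Profit = -¥161 at Q = 9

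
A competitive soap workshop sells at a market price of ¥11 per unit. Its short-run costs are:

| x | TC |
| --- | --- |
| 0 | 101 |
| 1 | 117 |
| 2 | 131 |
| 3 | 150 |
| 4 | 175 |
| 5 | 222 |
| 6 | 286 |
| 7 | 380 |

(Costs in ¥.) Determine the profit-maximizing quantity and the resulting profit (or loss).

x = 0 (shut down); profit = -¥101

Tabulate TR − TC: x=0: -101; x=1: -106; x=2: -109; x=3: -117; x=4: -131; x=5: -167; x=6: -220; x=7: -303.
Profit is highest at x = 0. Equivalently, the lowest AVC in the table is 30/2 ≈ ¥15 at x = 2, and P = ¥11 falls below it — price never covers variable cost, so the firm shuts down and loses only its fixed cost.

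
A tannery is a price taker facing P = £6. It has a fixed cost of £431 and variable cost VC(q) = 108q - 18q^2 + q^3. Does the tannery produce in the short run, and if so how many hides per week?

Strip out fixed cost: VC = 108q - 18q^2 + q^3. Then AVC = 108 - 18q + q^2 and MC = 108 - 36q + 3q^2.
AVC hits its minimum where MC = AVC, at q = 9, giving min AVC = 108 - 18·9 + 9^2 = £27.
P = £6 lies below min AVC = £27; no output level covers variable cost.
Best response: produce nothing and absorb the £431 fixed cost.

Shut down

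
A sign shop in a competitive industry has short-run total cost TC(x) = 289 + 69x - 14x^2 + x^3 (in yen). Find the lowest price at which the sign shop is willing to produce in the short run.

The shutdown price is the minimum of AVC. VC = 69x - 14x^2 + x^3, so AVC = 69 - 14x + x^2.
dAVC/dx = -14 + 2x = 0 gives x = 7. min AVC = 69 - 14·7 + 7^2 = 20.
So the shutdown price is ¥20.

¥20 per unit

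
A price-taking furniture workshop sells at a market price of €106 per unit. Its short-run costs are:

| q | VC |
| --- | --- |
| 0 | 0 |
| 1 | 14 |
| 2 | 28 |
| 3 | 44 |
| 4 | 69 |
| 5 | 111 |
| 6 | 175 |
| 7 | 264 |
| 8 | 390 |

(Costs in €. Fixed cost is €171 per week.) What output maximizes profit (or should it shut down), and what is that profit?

q = 7; profit = €307

Tabulate TR − TC: q=0: -171; q=1: -79; q=2: 13; q=3: 103; q=4: 184; q=5: 248; q=6: 290; q=7: 307; q=8: 287.
Profit is maximized at q = 7. AVC there is 264/7 = €37.71 ≤ P, so producing beats shutting down (which would give -€171).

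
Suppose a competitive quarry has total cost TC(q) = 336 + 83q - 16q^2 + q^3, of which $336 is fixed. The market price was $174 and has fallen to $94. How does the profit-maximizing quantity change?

Output falls from 13 to 11

MC = 83 - 32q + 3q^2; the shutdown threshold is min AVC = $19 (at q = 8).
With P = $174 above the shutdown price, P = MC gives q = 13.
At P = $94 ≥ min AVC, set P = MC: q = 11. The firm stays open but cuts output.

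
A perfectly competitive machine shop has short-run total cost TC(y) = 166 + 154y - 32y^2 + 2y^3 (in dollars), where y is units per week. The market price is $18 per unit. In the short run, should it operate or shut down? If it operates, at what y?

From TC, MC = TC'(y) = 154 - 64y + 6y^2 and AVC = VC/y = 154 - 32y + 2y^2.
The AVC parabola has its vertex at y = 32/4 = 8, where AVC = 154 - 32·8 + 2·8^2 = $26.
Since P = $18 < min AVC = $26, price fails to cover variable cost at any output.
The firm minimizes its loss by shutting down and losing only its fixed cost of $166.

Shut down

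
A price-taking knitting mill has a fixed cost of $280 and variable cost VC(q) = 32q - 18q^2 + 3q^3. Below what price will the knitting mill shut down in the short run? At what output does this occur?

The firm shuts down when price falls below the minimum of average variable cost. AVC = VC/q = 32 - 18q + 3q^2.
dAVC/dq = -18 + 6q = 0 gives q = 3. min AVC = 32 - 18·3 + 3·3^2 = 5.
So the shutdown price is $5.

$5 per unit, at q = 3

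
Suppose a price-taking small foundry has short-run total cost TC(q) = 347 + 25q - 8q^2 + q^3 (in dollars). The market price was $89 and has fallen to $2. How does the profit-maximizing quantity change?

Output falls from 8 to 0 (the firm shuts down)

MC = 25 - 16q + 3q^2; the shutdown threshold is min AVC = $9 (at q = 4).
At P = $89 ≥ min AVC, set P = MC on the rising branch: q = 8.
At P = $2 < min AVC = $9, price no longer covers variable cost at any output, so the firm shuts down: q = 0.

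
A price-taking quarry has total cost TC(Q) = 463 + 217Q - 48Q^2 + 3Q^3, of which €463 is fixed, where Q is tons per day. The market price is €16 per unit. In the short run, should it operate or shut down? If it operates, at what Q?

Variable cost is VC = 217Q - 48Q^2 + 3Q^3, so AVC = VC/Q = 217 - 48Q + 3Q^2 and MC = dTC/dQ = 217 - 96Q + 9Q^2.
AVC is minimized where dAVC/dQ = -48 + 6Q = 0, at Q = 8; min AVC = 217 - 48·8 + 3·8^2 = €25.
P = €16 lies below min AVC = €25; no output level covers variable cost.
Best response: produce nothing and absorb the €463 fixed cost.

Shut down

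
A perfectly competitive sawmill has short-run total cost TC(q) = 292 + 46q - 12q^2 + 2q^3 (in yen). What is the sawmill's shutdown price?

¥28 per unit

Short-run supply begins at min AVC. From VC = 46q - 12q^2 + 2q^3, AVC = 46 - 12q + 2q^2.
At the minimum of AVC, MC = AVC. MC = 46 - 24q + 6q^2; setting MC = AVC gives 4q^2 - 12q = 0, so q = 3. min AVC = 28.
The firm shuts down for any P below ¥28.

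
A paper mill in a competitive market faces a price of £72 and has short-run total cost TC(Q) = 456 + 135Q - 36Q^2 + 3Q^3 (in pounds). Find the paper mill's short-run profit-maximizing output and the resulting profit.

AVC = 135 - 36Q + 3Q^2; min AVC = £27 at Q = 6. Since P = £72 ≥ min AVC, the firm produces.
With MC = 135 - 72Q + 9Q^2, P = MC on the upward-sloping part at Q* = 7.
TR = 72·7 = 504. TC = 456 + 210 = 666. Profit = 504 − 666 = -£162.
Shutting down would mean losing the fixed cost of £456, so operating at a loss of £162 is better by £294.

Profit = -£162 at Q = 7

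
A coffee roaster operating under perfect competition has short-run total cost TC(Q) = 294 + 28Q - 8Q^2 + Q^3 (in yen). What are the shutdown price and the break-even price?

Shutdown price = min AVC. AVC = 28 - 8Q + Q^2, with vertex at Q = 4 and minimum ¥12.
ATC = 294/Q + 28 - 8Q + Q^2. Setting dATC/dQ = −294/Q^2 − 8 + 2Q = 0 gives Q = 7 (since 2·7^3 − 8·7^2 = 294).
min ATC = 294/7 + 28 − 8·7 + 7^2 = ¥63. That is the break-even price.
Between these two prices the firm operates at a loss; above ¥63 it earns a profit.

Shutdown price = ¥12; break-even price = ¥63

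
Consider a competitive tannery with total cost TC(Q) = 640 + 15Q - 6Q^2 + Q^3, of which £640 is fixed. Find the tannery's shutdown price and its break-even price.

AVC = 15 - 6Q + Q^2; minimized at Q = 3, giving min AVC = £6. That is the shutdown price.
ATC = 640/Q + 15 - 6Q + Q^2. Setting dATC/dQ = −640/Q^2 − 6 + 2Q = 0 gives Q = 8 (since 2·8^3 − 6·8^2 = 640).
min ATC = 640/8 + 15 − 6·8 + 8^2 = £111. That is the break-even price.
For £6 ≤ P < £111 the firm produces at a loss; below £6 it shuts down.

Shutdown price = £6; break-even price = £111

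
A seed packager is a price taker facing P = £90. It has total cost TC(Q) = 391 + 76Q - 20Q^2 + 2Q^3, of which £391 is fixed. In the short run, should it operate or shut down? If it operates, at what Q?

Variable cost is VC = 76Q - 20Q^2 + 2Q^3, so AVC = VC/Q = 76 - 20Q + 2Q^2 and MC = dTC/dQ = 76 - 40Q + 6Q^2.
AVC hits its minimum where MC = AVC, at Q = 5, giving min AVC = 76 - 20·5 + 2·5^2 = £26.
P = £90 exceeds min AVC = £26, so the firm stays open.
Solving P = MC: -14 - 40Q + 6Q^2 = 0 ⇒ Q = -1/3 or 7. On the upward-sloping branch, Q* = 7.
Check: AVC at Q = 7 is £34 ≤ P, so revenue covers variable cost.
Profit = P·Q − TC = 90·7 − 629 = £1.

Produce at Q = 7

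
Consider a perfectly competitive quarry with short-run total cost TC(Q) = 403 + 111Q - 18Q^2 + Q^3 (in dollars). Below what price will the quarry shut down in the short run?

The firm shuts down when price falls below the minimum of average variable cost. AVC = VC/Q = 111 - 18Q + Q^2.
At the minimum of AVC, MC = AVC. MC = 111 - 36Q + 3Q^2; setting MC = AVC gives 2Q^2 - 18Q = 0, so Q = 9. min AVC = 30.
So the shutdown price is $30.

$30 per unit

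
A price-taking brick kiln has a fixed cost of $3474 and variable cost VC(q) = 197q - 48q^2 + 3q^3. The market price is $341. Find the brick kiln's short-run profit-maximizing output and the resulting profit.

AVC = 197 - 48q + 3q^2 has its minimum $5 at q = 8; price $341 clears that bar, so the firm operates.
MC = 197 - 96q + 9q^2. Setting P = MC and taking the root on the rising branch gives q* = 12.
TR = 341·12 = 4092. TC = 3474 + 636 = 4110. Profit = 4092 − 4110 = -$18.
Shutting down would mean losing the fixed cost of $3474, so operating at a loss of $18 is better by $3456.

Profit = -$18 at q = 12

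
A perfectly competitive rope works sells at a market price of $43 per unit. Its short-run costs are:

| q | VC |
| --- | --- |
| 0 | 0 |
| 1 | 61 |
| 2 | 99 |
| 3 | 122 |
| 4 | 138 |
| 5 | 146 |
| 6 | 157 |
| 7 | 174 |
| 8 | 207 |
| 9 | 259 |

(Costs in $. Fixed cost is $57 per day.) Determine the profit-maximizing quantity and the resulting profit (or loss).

q = 8; profit = $80

Tabulate TR − TC: q=0: -57; q=1: -75; q=2: -70; q=3: -50; q=4: -23; q=5: 12; q=6: 44; q=7: 70; q=8: 80; q=9: 71.
Profit is maximized at q = 8. AVC there is 207/8 = $25.88 ≤ P, so producing beats shutting down (which would give -$57).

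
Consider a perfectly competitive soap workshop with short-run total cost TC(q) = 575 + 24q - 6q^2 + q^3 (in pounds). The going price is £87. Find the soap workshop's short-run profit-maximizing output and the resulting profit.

Profit = -£183 at q = 7

AVC = 24 - 6q + q^2; min AVC = £15 at q = 3. Since P = £87 ≥ min AVC, the firm produces.
With MC = 24 - 12q + 3q^2, P = MC on the upward-sloping part at q* = 7.
TR = 87·7 = 609. TC = 575 + 217 = 792. Profit = 609 − 792 = -£183.
Shutting down would mean losing the fixed cost of £575, so operating at a loss of £183 is better by £392.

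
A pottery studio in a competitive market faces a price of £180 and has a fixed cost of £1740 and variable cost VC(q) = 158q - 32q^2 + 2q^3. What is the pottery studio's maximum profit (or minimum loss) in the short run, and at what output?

Profit = -£288 at q = 11

AVC = 158 - 32q + 2q^2 has its minimum £30 at q = 8; price £180 clears that bar, so the firm operates.
With MC = 158 - 64q + 6q^2, P = MC on the upward-sloping part at q* = 11.
TR = 180·11 = 1980. TC = 1740 + 528 = 2268. Profit = 1980 − 2268 = -£288.
That loss of £288 beats the £1740 the firm would lose by shutting down; producing recovers £1452 of fixed cost.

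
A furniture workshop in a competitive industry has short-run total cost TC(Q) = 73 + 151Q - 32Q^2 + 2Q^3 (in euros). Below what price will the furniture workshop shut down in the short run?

€23 per unit

Short-run supply begins at min AVC. From VC = 151Q - 32Q^2 + 2Q^3, AVC = 151 - 32Q + 2Q^2.
At the minimum of AVC, MC = AVC. MC = 151 - 64Q + 6Q^2; setting MC = AVC gives 4Q^2 - 32Q = 0, so Q = 8. min AVC = 23.
For P < €23 the firm produces nothing.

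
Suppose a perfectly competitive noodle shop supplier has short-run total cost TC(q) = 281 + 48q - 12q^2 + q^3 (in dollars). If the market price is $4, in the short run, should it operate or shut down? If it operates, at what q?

Shut down

From TC, MC = TC'(q) = 48 - 24q + 3q^2 and AVC = VC/q = 48 - 12q + q^2.
The AVC parabola has its vertex at q = 12/2 = 6, where AVC = 48 - 12·6 + 6^2 = $12.
P = $4 lies below min AVC = $12; no output level covers variable cost.
Shutting down limits the loss to fixed cost, $281.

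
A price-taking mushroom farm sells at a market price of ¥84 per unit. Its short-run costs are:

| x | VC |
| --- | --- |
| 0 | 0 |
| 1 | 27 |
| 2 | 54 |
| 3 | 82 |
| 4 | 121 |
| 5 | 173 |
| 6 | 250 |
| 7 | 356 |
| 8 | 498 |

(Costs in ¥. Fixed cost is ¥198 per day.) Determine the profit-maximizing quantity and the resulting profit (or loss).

Compute π = P·x − TC at each output: x=0: -198; x=1: -141; x=2: -84; x=3: -28; x=4: 17; x=5: 49; x=6: 56; x=7: 34; x=8: -24.
Profit is maximized at x = 6. AVC there is 250/6 = ¥41.67 ≤ P, so producing beats shutting down (which would give -¥198).

x = 6; profit = ¥56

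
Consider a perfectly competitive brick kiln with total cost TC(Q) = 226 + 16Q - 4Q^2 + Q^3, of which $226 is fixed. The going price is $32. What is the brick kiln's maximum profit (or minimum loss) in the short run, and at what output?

Profit = -$162 at Q = 4

AVC = 16 - 4Q + Q^2; min AVC = $12 at Q = 2. Since P = $32 ≥ min AVC, the firm produces.
With MC = 16 - 8Q + 3Q^2, P = MC on the upward-sloping part at Q* = 4.
TR = 32·4 = 128. TC = 226 + 64 = 290. Profit = 128 − 290 = -$162.
Shutting down would mean losing the fixed cost of $226, so operating at a loss of $162 is better by $64.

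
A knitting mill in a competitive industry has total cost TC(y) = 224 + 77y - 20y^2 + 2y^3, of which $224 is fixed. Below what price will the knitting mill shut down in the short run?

The shutdown price is the minimum of AVC. VC = 77y - 20y^2 + 2y^3, so AVC = 77 - 20y + 2y^2.
At the minimum of AVC, MC = AVC. MC = 77 - 40y + 6y^2; setting MC = AVC gives 4y^2 - 20y = 0, so y = 5. min AVC = 27.
So the shutdown price is $27.

$27 per unit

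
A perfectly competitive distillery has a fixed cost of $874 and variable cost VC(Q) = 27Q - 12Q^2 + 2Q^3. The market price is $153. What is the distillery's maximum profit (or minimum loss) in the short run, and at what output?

AVC = 27 - 12Q + 2Q^2; min AVC = $9 at Q = 3. Since P = $153 ≥ min AVC, the firm produces.
MC = 27 - 24Q + 6Q^2. Setting P = MC and taking the root on the rising branch gives Q* = 7.
TR = 153·7 = 1071. TC = 874 + 287 = 1161. Profit = 1071 − 1161 = -$90.
By producing, the firm covers all variable cost plus $784 of fixed cost; shutting down would lose the full $874.

Profit = -$90 at Q = 7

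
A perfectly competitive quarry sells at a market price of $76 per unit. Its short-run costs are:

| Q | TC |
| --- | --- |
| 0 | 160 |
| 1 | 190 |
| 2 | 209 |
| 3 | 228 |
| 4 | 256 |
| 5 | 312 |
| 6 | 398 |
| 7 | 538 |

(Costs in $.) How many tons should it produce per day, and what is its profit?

Q = 5; profit = $68

Compute π = P·Q − TC at each output: Q=0: -160; Q=1: -114; Q=2: -57; Q=3: 0; Q=4: 48; Q=5: 68; Q=6: 58; Q=7: -6.
Profit is maximized at Q = 5. AVC there is 152/5 = $30.40 ≤ P, so producing beats shutting down (which would give -$160).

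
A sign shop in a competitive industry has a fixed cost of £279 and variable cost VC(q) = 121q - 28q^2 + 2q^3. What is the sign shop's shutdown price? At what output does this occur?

The firm shuts down when price falls below the minimum of average variable cost. AVC = VC/q = 121 - 28q + 2q^2.
dAVC/dq = -28 + 4q = 0 gives q = 7. min AVC = 121 - 28·7 + 2·7^2 = 23.
For P < £23 the firm produces nothing.

£23 per unit, at q = 7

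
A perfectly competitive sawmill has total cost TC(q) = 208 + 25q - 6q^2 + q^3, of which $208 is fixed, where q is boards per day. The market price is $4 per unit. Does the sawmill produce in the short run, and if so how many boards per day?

Variable cost is VC = 25q - 6q^2 + q^3, so AVC = VC/q = 25 - 6q + q^2 and MC = dTC/dq = 25 - 12q + 3q^2.
AVC hits its minimum where MC = AVC, at q = 3, giving min AVC = 25 - 6·3 + 3^2 = $16.
Since P = $4 < min AVC = $16, price fails to cover variable cost at any output.
Best response: produce nothing and absorb the $208 fixed cost.

Shut down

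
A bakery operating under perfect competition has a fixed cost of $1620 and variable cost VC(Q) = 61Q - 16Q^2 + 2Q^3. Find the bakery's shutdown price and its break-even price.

Shutdown price = min AVC. AVC = 61 - 16Q + 2Q^2, with vertex at Q = 4 and minimum $29.
ATC = 1620/Q + 61 - 16Q + 2Q^2. Setting dATC/dQ = −1620/Q^2 − 16 + 4Q = 0 gives Q = 9 (since 4·9^3 − 16·9^2 = 1620).
min ATC = 1620/9 + 61 − 16·9 + 2·9^2 = $259. That is the break-even price.
For $29 ≤ P < $259 the firm produces at a loss; below $29 it shuts down.

Shutdown price = $29; break-even price = $259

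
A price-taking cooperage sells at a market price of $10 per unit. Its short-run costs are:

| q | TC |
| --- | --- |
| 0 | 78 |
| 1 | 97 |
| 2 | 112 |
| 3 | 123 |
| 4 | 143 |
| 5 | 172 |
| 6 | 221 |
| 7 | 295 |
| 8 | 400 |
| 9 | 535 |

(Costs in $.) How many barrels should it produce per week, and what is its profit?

Tabulate TR − TC: q=0: -78; q=1: -87; q=2: -92; q=3: -93; q=4: -103; q=5: -122; q=6: -161; q=7: -225; q=8: -320; q=9: -445.
Profit is highest at q = 0. Equivalently, the lowest AVC in the table is 45/3 ≈ $15 at q = 3, and P = $10 falls below it — price never covers variable cost, so the firm shuts down and loses only its fixed cost.

q = 0 (shut down); profit = -$78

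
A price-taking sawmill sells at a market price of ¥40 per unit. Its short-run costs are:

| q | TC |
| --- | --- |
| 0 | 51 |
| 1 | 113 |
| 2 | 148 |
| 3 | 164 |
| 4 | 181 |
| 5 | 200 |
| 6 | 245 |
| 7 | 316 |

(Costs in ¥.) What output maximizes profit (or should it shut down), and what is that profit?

Profit at each row (π = 40q − TC): q=0: -51; q=1: -73; q=2: -68; q=3: -44; q=4: -21; q=5: 0; q=6: -5; q=7: -36.
Profit is maximized at q = 5. AVC there is 149/5 = ¥29.80 ≤ P, so producing beats shutting down (which would give -¥51).

q = 5; profit = ¥0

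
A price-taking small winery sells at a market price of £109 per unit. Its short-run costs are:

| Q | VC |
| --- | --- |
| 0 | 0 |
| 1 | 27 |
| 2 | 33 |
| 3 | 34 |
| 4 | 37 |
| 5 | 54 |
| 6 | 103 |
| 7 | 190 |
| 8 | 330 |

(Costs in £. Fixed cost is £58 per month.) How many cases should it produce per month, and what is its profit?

Tabulate TR − TC: Q=0: -58; Q=1: 24; Q=2: 127; Q=3: 235; Q=4: 341; Q=5: 433; Q=6: 493; Q=7: 515; Q=8: 484.
Profit is maximized at Q = 7. AVC there is 190/7 = £27.14 ≤ P, so producing beats shutting down (which would give -£58).

Q = 7; profit = £515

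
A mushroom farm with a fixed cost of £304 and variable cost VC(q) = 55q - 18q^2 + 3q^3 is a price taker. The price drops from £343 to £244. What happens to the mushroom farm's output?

MC = 55 - 36q + 9q^2; the shutdown threshold is min AVC = £28 (at q = 3).
With P = £343 above the shutdown price, P = MC gives q = 8.
At P = £244 ≥ min AVC, set P = MC: q = 7. The firm stays open but cuts output.

Output falls from 8 to 7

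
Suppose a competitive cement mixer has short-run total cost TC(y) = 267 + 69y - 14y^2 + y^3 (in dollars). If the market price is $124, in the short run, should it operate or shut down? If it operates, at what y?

Produce at y = 11

From TC, MC = TC'(y) = 69 - 28y + 3y^2 and AVC = VC/y = 69 - 14y + y^2.
The AVC parabola has its vertex at y = 14/2 = 7, where AVC = 69 - 14·7 + 7^2 = $20.
Because $124 ≥ $20, revenue can cover variable cost; the firm operates.
Solving P = MC: -55 - 28y + 3y^2 = 0 ⇒ y = -5/3 or 11. On the upward-sloping branch, y* = 11.
Check: AVC at y = 11 is $36 ≤ P, so revenue covers variable cost.
Profit = P·y − TC = 124·11 − 663 = $701.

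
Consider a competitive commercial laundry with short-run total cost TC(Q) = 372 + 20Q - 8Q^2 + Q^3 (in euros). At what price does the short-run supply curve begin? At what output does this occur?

The shutdown price is the minimum of AVC. VC = 20Q - 8Q^2 + Q^3, so AVC = 20 - 8Q + Q^2.
At the minimum of AVC, MC = AVC. MC = 20 - 16Q + 3Q^2; setting MC = AVC gives 2Q^2 - 8Q = 0, so Q = 4. min AVC = 4.
For P < €4 the firm produces nothing.

€4 per unit, at Q = 4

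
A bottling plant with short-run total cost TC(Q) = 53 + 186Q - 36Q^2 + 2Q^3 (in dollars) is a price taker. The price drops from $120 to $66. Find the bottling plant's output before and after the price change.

Output falls from 11 to 10

MC = 186 - 72Q + 6Q^2; the shutdown threshold is min AVC = $24 (at Q = 9).
At P = $120 ≥ min AVC, set P = MC on the rising branch: Q = 11.
At P = $66 ≥ min AVC, set P = MC: Q = 10. The firm stays open but cuts output.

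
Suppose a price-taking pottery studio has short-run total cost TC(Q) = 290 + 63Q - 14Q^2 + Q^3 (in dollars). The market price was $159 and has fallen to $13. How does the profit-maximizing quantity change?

AVC = 63 - 14Q + Q^2, minimized at Q = 7 where min AVC = $14. MC = 63 - 28Q + 3Q^2.
With P = $159 above the shutdown price, P = MC gives Q = 12.
At P = $13 < min AVC = $14, price no longer covers variable cost at any output, so the firm shuts down: Q = 0.

Output falls from 12 to 0 (the firm shuts down)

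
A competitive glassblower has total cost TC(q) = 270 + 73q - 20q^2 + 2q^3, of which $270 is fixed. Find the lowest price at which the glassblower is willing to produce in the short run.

$23 per unit

Short-run supply begins at min AVC. From VC = 73q - 20q^2 + 2q^3, AVC = 73 - 20q + 2q^2.
At the minimum of AVC, MC = AVC. MC = 73 - 40q + 6q^2; setting MC = AVC gives 4q^2 - 20q = 0, so q = 5. min AVC = 23.
So the shutdown price is $23.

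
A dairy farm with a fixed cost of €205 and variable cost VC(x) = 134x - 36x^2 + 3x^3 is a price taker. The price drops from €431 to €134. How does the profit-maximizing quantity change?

Output falls from 11 to 8

AVC = 134 - 36x + 3x^2, minimized at x = 6 where min AVC = €26. MC = 134 - 72x + 9x^2.
At P = €431 ≥ min AVC, set P = MC on the rising branch: x = 11.
At P = €134 ≥ min AVC, set P = MC: x = 8. The firm stays open but cuts output.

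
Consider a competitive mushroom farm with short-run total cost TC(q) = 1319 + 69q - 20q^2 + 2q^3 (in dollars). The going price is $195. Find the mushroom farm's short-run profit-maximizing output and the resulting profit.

Profit = -$23 at q = 9

AVC = 69 - 20q + 2q^2 has its minimum $19 at q = 5; price $195 clears that bar, so the firm operates.
With MC = 69 - 40q + 6q^2, P = MC on the upward-sloping part at q* = 9.
TR = 195·9 = 1755. TC = 1319 + 459 = 1778. Profit = 1755 − 1778 = -$23.
By producing, the firm covers all variable cost plus $1296 of fixed cost; shutting down would lose the full $1319.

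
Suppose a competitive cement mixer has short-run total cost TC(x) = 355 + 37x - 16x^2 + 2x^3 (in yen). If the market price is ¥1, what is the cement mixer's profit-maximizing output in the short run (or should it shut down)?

Shut down

From TC, MC = TC'(x) = 37 - 32x + 6x^2 and AVC = VC/x = 37 - 16x + 2x^2.
AVC is minimized where dAVC/dx = -16 + 4x = 0, at x = 4; min AVC = 37 - 16·4 + 2·4^2 = ¥5.
With P < min AVC (¥1 < ¥5), every unit sold adds to the loss.
Shutting down limits the loss to fixed cost, ¥355.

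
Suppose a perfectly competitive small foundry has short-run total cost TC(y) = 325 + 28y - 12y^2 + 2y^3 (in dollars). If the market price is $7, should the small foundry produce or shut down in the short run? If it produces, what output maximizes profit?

Shut down

Variable cost is VC = 28y - 12y^2 + 2y^3, so AVC = VC/y = 28 - 12y + 2y^2 and MC = dTC/dy = 28 - 24y + 6y^2.
The AVC parabola has its vertex at y = 12/4 = 3, where AVC = 28 - 12·3 + 2·3^2 = $10.
With P < min AVC ($7 < $10), every unit sold adds to the loss.
The firm minimizes its loss by shutting down and losing only its fixed cost of $325.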